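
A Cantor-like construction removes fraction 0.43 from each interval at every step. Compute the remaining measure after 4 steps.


Step 1: At each step, fraction remaining = 1 - 0.43 = 0.57
Step 2: After 4 steps, measure = (0.57)^4
Step 3: Computing the power step by step:
  After step 1: 0.57
  After step 2: 0.3249
  After step 3: 0.185193
  After step 4: 0.10556
Result = 0.10556


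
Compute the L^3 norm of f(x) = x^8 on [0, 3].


Step 1: ||f||_3 = (integral_0^3 |x^8|^3 dx)^(1/3)
     = (integral_0^3 x^24 dx)^(1/3)
Step 2: integral_0^3 x^24 dx = [x^25/(25)] from 0 to 3 = 3^25/25
     = 847288609443/25 = 3.389154e+10
Step 3: ||f||_3 = (3.389154e+10)^(1/3) = 3236.163484


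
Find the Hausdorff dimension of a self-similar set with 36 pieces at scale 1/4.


For a self-similar set with N copies scaled by 1/r:
dim_H = log(N)/log(r) = log(36)/log(4)
= 3.583519/1.386294
= 2.584963


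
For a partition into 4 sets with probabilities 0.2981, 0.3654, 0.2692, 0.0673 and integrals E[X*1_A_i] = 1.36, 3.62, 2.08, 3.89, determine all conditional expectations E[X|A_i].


For each cell A_i: E[X|A_i] = E[X*1_A_i] / P(A_i)
Step 1: E[X|A_1] = 1.36 / 0.2981 = 4.562227
Step 2: E[X|A_2] = 3.62 / 0.3654 = 9.906951
Step 3: E[X|A_3] = 2.08 / 0.2692 = 7.726597
Step 4: E[X|A_4] = 3.89 / 0.0673 = 57.800892
Verification: E[X] = sum E[X*1_A_i] = 1.36 + 3.62 + 2.08 + 3.89 = 10.95


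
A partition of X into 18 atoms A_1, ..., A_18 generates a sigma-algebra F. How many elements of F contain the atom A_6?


Each element of F is a union of some subset S of the 18 atoms.
The element contains A_6 iff A_6 is in S.
So we count subsets S of {A_1,...,A_18} with A_6 in S: choose freely among the other 17 atoms.
Count = 2^(18-1) = 2^17 = 131072.


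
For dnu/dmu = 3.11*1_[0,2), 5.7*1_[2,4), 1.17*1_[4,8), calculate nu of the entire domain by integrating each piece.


Integrate each piece of the Radon-Nikodym derivative:
Step 1: integral_0^2 3.11 dx = 3.11*(2-0) = 3.11*2 = 6.22
Step 2: integral_2^4 5.7 dx = 5.7*(4-2) = 5.7*2 = 11.4
Step 3: integral_4^8 1.17 dx = 1.17*(8-4) = 1.17*4 = 4.68
Total: 6.22 + 11.4 + 4.68 = 22.3


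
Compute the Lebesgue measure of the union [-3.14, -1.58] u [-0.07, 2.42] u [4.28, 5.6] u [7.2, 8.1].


For pairwise disjoint intervals, m(union) = sum of lengths.
= (-1.58 - -3.14) + (2.42 - -0.07) + (5.6 - 4.28) + (8.1 - 7.2)
= 1.56 + 2.49 + 1.32 + 0.9
= 6.27


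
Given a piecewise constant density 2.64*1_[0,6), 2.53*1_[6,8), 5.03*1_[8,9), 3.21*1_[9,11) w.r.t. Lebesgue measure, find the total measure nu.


Integrate each piece of the Radon-Nikodym derivative:
Step 1: integral_0^6 2.64 dx = 2.64*(6-0) = 2.64*6 = 15.84
Step 2: integral_6^8 2.53 dx = 2.53*(8-6) = 2.53*2 = 5.06
Step 3: integral_8^9 5.03 dx = 5.03*(9-8) = 5.03*1 = 5.03
Step 4: integral_9^11 3.21 dx = 3.21*(11-9) = 3.21*2 = 6.42
Total: 15.84 + 5.06 + 5.03 + 6.42 = 32.35


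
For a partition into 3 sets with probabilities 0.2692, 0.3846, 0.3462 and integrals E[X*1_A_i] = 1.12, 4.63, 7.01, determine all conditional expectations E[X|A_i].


For each cell A_i: E[X|A_i] = E[X*1_A_i] / P(A_i)
Step 1: E[X|A_1] = 1.12 / 0.2692 = 4.160475
Step 2: E[X|A_2] = 4.63 / 0.3846 = 12.038482
Step 3: E[X|A_3] = 7.01 / 0.3462 = 20.248411
Verification: E[X] = sum E[X*1_A_i] = 1.12 + 4.63 + 7.01 = 12.76


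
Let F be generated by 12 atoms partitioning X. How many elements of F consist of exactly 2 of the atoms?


Each element of F is a union of some subset of the 12 atoms.
Elements that are unions of exactly 2 atoms correspond to 2-element subsets of the 12 atoms.
Count = C(12, 2) = 12! / (2! * 10!) = 66.


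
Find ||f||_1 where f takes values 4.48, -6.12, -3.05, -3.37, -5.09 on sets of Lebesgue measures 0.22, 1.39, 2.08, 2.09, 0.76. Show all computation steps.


Step 1: Compute |f_i|^1 for each value:
  |4.48|^1 = 4.48
  |-6.12|^1 = 6.12
  |-3.05|^1 = 3.05
  |-3.37|^1 = 3.37
  |-5.09|^1 = 5.09
Step 2: Multiply by measures and sum:
  4.48 * 0.22 = 0.9856
  6.12 * 1.39 = 8.5068
  3.05 * 2.08 = 6.344
  3.37 * 2.09 = 7.0433
  5.09 * 0.76 = 3.8684
Sum = 0.9856 + 8.5068 + 6.344 + 7.0433 + 3.8684 = 26.7481
Step 3: Take the p-th root:
||f||_1 = (26.7481)^(1/1) = 26.7481


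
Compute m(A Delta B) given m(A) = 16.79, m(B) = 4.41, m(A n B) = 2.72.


m(A Delta B) = m(A) + m(B) - 2*m(A n B)
= 16.79 + 4.41 - 2*2.72
= 16.79 + 4.41 - 5.44
= 15.76


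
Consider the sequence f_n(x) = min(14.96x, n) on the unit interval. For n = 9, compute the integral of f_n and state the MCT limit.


f(x) = 14.96x on [0,1]; f_n(x) = min(14.96x, n). At n = 9:
Step 1: f(x) reaches 9 at x = 9/14.96 = 0.601604
Step 2: integral(f_9) = integral(14.96x, 0, 0.601604) + integral(9, 0.601604, 1)
       = 14.96*0.601604^2/2 + 9*(1 - 0.601604)
       = 2.707219 + 3.585561
       = 6.292781
Step 3: As n -> infinity, f_n increases to f, so by MCT integral(f_n) -> integral(f) = 14.96/2 = 7.48.
Convergence: integral(f_9) = 6.292781 -> 7.48 as n -> infinity


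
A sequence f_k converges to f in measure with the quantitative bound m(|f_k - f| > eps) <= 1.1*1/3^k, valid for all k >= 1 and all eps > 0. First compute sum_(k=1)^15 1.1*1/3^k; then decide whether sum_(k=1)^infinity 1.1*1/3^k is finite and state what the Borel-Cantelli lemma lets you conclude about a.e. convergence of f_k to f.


Step 1: List the terms 1.1*1/3^k for k = 1 to 15:
  k=1: 0.366667
  k=2: 0.122222
  k=3: 0.040741
  k=4: 0.01358
  k=5: 0.004527
  k=6: 0.001509
  k=7: 5.029721e-04
  k=8: 1.676574e-04
  k=9: 5.588579e-05
  k=10: 1.862860e-05
  k=11: 6.209532e-06
  k=12: 2.069844e-06
  k=13: 6.899480e-07
  k=14: 2.299827e-07
  k=15: 7.666089e-08
Step 2: Partial sum = 0.366667 + 0.122222 + 0.040741 + 0.01358 + 0.004527 + 0.001509 + 5.029721e-04 + 1.676574e-04 + 5.588579e-05 + 1.862860e-05 + 6.209532e-06 + 2.069844e-06 + 6.899480e-07 + 2.299827e-07 + 7.666089e-08
     = 0.55
Step 3: The full series sum_(k>=1) 1.1*1/3^k converges (geometric series with ratio 1/3 < 1; a constant multiple of a convergent series converges).
Step 4: Fix eps > 0. Since sum_k m(|f_k - f| > eps) < infinity, the Borel-Cantelli lemma gives
        m(limsup_k {|f_k - f| > eps}) = 0, i.e. for a.e. x, |f_k(x) - f(x)| <= eps for all large k.
        Applying this with eps = 1/j for j = 1, 2, ... and intersecting the countably many full-measure sets,
        for a.e. x we get limsup_k |f_k(x) - f(x)| <= 1/j for every j, hence f_k -> f almost everywhere.
Conclusion: series converges; Borel-Cantelli yields f_k -> f a.e.


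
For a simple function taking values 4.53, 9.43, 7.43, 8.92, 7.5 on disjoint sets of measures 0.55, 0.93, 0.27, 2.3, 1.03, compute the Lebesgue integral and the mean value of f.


Step 1: Integral = sum(value_i * measure_i)
= 4.53*0.55 + 9.43*0.93 + 7.43*0.27 + 8.92*2.3 + 7.5*1.03
= 2.4915 + 8.7699 + 2.0061 + 20.516 + 7.725
= 41.5085
Step 2: Total measure of domain = 0.55 + 0.93 + 0.27 + 2.3 + 1.03 = 5.08
Step 3: Average value = 41.5085 / 5.08 = 8.170965


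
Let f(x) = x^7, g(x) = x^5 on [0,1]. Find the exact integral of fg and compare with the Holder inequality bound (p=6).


Step 1: Exact integral of f*g = integral(x^12, 0, 1) = 1/13
     = 0.076923
Step 2: Holder bound with p=6, q=1.2:
  ||f||_p = (integral x^42 dx)^(1/6) = (1/43)^(1/6) = 0.534263
  ||g||_q = (integral x^6 dx)^(1/1.2) = (1/7)^(1/1.2) = 0.197584
Step 3: Holder bound = ||f||_p * ||g||_q = 0.534263 * 0.197584 = 0.105562
Verification: 0.076923 <= 0.105562 (Holder holds)


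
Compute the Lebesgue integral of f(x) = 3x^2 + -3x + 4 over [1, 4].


The Lebesgue integral of a Riemann-integrable function agrees with the Riemann integral.
Antiderivative F(x) = (3/3)x^3 + (-3/2)x^2 + 4x
F(4) = (3/3)*4^3 + (-3/2)*4^2 + 4*4
     = (3/3)*64 + (-3/2)*16 + 4*4
     = 64 + -24 + 16
     = 56
F(1) = 3.5
Integral = F(4) - F(1) = 56 - 3.5 = 52.5


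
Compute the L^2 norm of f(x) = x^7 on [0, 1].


Step 1: ||f||_2 = (integral_0^1 |x^7|^2 dx)^(1/2)
     = (integral_0^1 x^14 dx)^(1/2)
Step 2: integral_0^1 x^14 dx = [x^15/(15)] from 0 to 1 = 1^15/15
     = 1/15 = 0.066667
Step 3: ||f||_2 = (0.066667)^(1/2) = 0.258199


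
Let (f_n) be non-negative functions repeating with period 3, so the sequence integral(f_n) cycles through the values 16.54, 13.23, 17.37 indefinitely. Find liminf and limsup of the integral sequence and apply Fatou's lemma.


The sequence (integral(f_n)) is periodic with period 3, repeating the values 16.54, 13.23, 17.37 indefinitely.
Step 1: For a periodic sequence, every tail (a_m, a_(m+1), ...) contains all 3 period values infinitely often.
Step 2: Hence inf of every tail = min of the period values = min(16.54, 13.23, 17.37) = 13.23.
        liminf_n integral(f_n) = sup over m of (inf of tail from m) = 13.23.
Step 3: Similarly sup of every tail = max of the period values = 17.37.
        limsup_n integral(f_n) = 17.37.
Step 4: Fatou's lemma: integral(liminf_n f_n) <= liminf_n integral(f_n) = 13.23.
        So the integral of the pointwise liminf is at most 13.23.


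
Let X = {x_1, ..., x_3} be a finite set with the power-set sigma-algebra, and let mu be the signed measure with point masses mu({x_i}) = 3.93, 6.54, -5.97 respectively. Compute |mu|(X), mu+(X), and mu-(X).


Step 1: Every measurable set is a union of atoms (the cells / points), so a Hahn decomposition is
  obtained by grouping atoms by sign: P = union of atoms with mu > 0, N = union of the remaining atoms.
  Atoms in P (indices): 1, 2;  atoms in N (indices): 3
  Positive values: 3.93, 6.54
  Negative values: -5.97
Step 2: mu+(X) = mu(P) = sum of positive atom values = 10.47
Step 3: mu-(X) = -mu(N) = sum of |negative atom values| = 5.97
Step 4: |mu|(X) = mu+(X) + mu-(X) = 10.47 + 5.97 = 16.44


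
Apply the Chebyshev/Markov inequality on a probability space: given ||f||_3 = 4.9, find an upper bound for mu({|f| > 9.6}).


Chebyshev/Markov inequality: mu(|f| > eps) <= (||f||_p / eps)^p
Step 1: ||f||_3 / eps = 4.9 / 9.6 = 0.510417
Step 2: Raise to power p = 3:
  (0.510417)^3 = 0.132976
Step 3: Therefore mu(|f| > 9.6) <= 0.132976


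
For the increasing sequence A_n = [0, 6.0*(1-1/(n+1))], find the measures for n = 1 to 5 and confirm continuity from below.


By continuity of measure from below: if A_n increases to A, then m(A_n) -> m(A).
Here A = [0, 6.0], so m(A) = 6
Step 1: a_1 = 6.0*(1 - 1/2) = 3, m(A_1) = 3
Step 2: a_2 = 6.0*(1 - 1/3) = 4, m(A_2) = 4
Step 3: a_3 = 6.0*(1 - 1/4) = 4.5, m(A_3) = 4.5
Step 4: a_4 = 6.0*(1 - 1/5) = 4.8, m(A_4) = 4.8
Step 5: a_5 = 6.0*(1 - 1/6) = 5, m(A_5) = 5
Limit: m(A_n) -> m([0,6.0]) = 6


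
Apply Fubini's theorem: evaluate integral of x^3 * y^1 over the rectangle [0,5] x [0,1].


By Fubini's theorem, the double integral factors as a product of single integrals:
Step 1: integral_0^5 x^3 dx = [x^4/4] from 0 to 5
     = 5^4/4 = 156.25
Step 2: integral_0^1 y^1 dy = [y^2/2] from 0 to 1
     = 1^2/2 = 0.5
Step 3: Double integral = 156.25 * 0.5 = 78.125


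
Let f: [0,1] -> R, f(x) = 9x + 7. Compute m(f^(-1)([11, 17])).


f^(-1)([11, 17]) = {x : 11 <= 9x + 7 <= 17}
Solving: (11 - 7)/9 <= x <= (17 - 7)/9
= [0.444444, 1.111111]
Intersecting with [0,1]: [0.444444, 1]
Measure = 1 - 0.444444 = 0.555556


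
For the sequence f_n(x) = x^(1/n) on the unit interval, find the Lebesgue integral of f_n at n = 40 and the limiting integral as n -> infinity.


At n = 40: f_40(x) = x^(1/40).
Step 1: integral(x^(1/40), 0, 1) = [x^(1/40+1) / (1/40+1)] from 0 to 1
     = 1 / (1/40 + 1) = 1 / ((40+1)/40) = 40/(40+1)
     = 40/41 = 0.97561
Step 2: As n -> infinity, f_n(x) = x^(1/n) -> 1 for x in (0,1], and f_n is increasing in n.
By MCT, lim_n integral(f_n) = integral(lim_n f_n) = integral(1, 0, 1) = 1.
Step 3: Verify convergence: 40/41 = 0.97561 -> 1


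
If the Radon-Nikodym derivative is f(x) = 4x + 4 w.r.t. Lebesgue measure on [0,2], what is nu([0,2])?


nu(A) = integral_A (dnu/dmu) dmu = integral_0^2 (4x + 4) dx
Step 1: Antiderivative F(x) = (4/2)x^2 + 4x
Step 2: F(2) = (4/2)*2^2 + 4*2 = 8 + 8 = 16
Step 3: F(0) = (4/2)*0^2 + 4*0 = 0.0 + 0 = 0.0
Step 4: nu([0,2]) = F(2) - F(0) = 16 - 0.0 = 16


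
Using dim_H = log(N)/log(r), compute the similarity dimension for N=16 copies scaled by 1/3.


For a self-similar set with N copies scaled by 1/r:
dim_H = log(N)/log(r) = log(16)/log(3)
= 2.772589/1.098612
= 2.523719


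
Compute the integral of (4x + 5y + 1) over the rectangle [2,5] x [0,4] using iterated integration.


By Fubini, integrate in x first, then y.
Step 1: Fix y, integrate over x in [2,5]:
  integral(4x + 5y + 1, x=2..5)
  = 4*(5^2 - 2^2)/2 + (5y + 1)*(5 - 2)
  = 42 + (5y + 1)*3
  = 42 + 15y + 3
  = 45 + 15y
Step 2: Integrate over y in [0,4]:
  integral(45 + 15y, y=0..4)
  = 45*4 + 15*(4^2 - 0^2)/2
  = 180 + 120
  = 300


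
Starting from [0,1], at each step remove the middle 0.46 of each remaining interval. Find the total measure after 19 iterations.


Step 1: At each step, fraction remaining = 1 - 0.46 = 0.54
Step 2: After 19 steps, measure = (0.54)^19
Result = 8.231547e-06


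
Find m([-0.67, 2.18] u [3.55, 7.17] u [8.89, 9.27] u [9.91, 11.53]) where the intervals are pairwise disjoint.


For pairwise disjoint intervals, m(union) = sum of lengths.
= (2.18 - -0.67) + (7.17 - 3.55) + (9.27 - 8.89) + (11.53 - 9.91)
= 2.85 + 3.62 + 0.38 + 1.62
= 8.47


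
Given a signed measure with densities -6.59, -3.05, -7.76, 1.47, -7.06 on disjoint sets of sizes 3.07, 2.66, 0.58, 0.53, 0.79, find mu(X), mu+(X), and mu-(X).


Step 1: Compute signed measure on each set:
  Set 1: -6.59 * 3.07 = -20.2313
  Set 2: -3.05 * 2.66 = -8.113
  Set 3: -7.76 * 0.58 = -4.5008
  Set 4: 1.47 * 0.53 = 0.7791
  Set 5: -7.06 * 0.79 = -5.5774
Step 2: Total signed measure = (-20.2313) + (-8.113) + (-4.5008) + (0.7791) + (-5.5774)
     = -37.6434
Step 3: Positive part mu+(X) = sum of positive contributions = 0.7791
Step 4: Negative part mu-(X) = |sum of negative contributions| = 38.4225


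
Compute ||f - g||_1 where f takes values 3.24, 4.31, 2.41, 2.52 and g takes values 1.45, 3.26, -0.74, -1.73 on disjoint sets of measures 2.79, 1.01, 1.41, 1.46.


Step 1: Compute differences f_i - g_i:
  3.24 - 1.45 = 1.79
  4.31 - 3.26 = 1.05
  2.41 - -0.74 = 3.15
  2.52 - -1.73 = 4.25
Step 2: Compute |diff|^1 * measure for each set:
  |1.79|^1 * 2.79 = 1.79 * 2.79 = 4.9941
  |1.05|^1 * 1.01 = 1.05 * 1.01 = 1.0605
  |3.15|^1 * 1.41 = 3.15 * 1.41 = 4.4415
  |4.25|^1 * 1.46 = 4.25 * 1.46 = 6.205
Step 3: Sum = 16.7011
Step 4: ||f-g||_1 = (16.7011)^(1/1) = 16.7011


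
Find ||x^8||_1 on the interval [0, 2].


Step 1: ||f||_1 = (integral_0^2 |x^8|^1 dx)^(1/1)
     = (integral_0^2 x^8 dx)^(1/1)
Step 2: integral_0^2 x^8 dx = [x^9/(9)] from 0 to 2 = 2^9/9
     = 512/9 = 56.888889
Step 3: ||f||_1 = (56.888889)^(1/1) = 56.888889


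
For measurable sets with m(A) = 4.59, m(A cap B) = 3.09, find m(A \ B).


m(A \ B) = m(A) - m(A n B)
= 4.59 - 3.09
= 1.5


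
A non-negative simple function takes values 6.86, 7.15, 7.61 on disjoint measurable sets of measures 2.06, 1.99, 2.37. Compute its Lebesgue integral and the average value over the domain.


Step 1: Integral = sum(value_i * measure_i)
= 6.86*2.06 + 7.15*1.99 + 7.61*2.37
= 14.1316 + 14.2285 + 18.0357
= 46.3958
Step 2: Total measure of domain = 2.06 + 1.99 + 2.37 = 6.42
Step 3: Average value = 46.3958 / 6.42 = 7.22676


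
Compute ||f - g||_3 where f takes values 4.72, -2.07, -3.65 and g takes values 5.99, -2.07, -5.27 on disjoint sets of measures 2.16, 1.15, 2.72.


Step 1: Compute differences f_i - g_i:
  4.72 - 5.99 = -1.27
  -2.07 - -2.07 = 0.0
  -3.65 - -5.27 = 1.62
Step 2: Compute |diff|^3 * measure for each set:
  |-1.27|^3 * 2.16 = 2.048383 * 2.16 = 4.424507
  |0.0|^3 * 1.15 = 0.0 * 1.15 = 0.0
  |1.62|^3 * 2.72 = 4.251528 * 2.72 = 11.564156
Step 3: Sum = 15.988663
Step 4: ||f-g||_3 = (15.988663)^(1/3) = 2.519247


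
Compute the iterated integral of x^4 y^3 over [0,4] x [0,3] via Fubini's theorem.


By Fubini's theorem, the double integral factors as a product of single integrals:
Step 1: integral_0^4 x^4 dx = [x^5/5] from 0 to 4
     = 4^5/5 = 204.8
Step 2: integral_0^3 y^3 dy = [y^4/4] from 0 to 3
     = 3^4/4 = 20.25
Step 3: Double integral = 204.8 * 20.25 = 4147.2


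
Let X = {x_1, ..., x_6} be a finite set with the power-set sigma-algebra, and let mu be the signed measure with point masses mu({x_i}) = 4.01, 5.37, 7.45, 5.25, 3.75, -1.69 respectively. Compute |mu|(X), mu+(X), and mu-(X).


Step 1: Every measurable set is a union of atoms (the cells / points), so a Hahn decomposition is
  obtained by grouping atoms by sign: P = union of atoms with mu > 0, N = union of the remaining atoms.
  Atoms in P (indices): 1, 2, 3, 4, 5;  atoms in N (indices): 6
  Positive values: 4.01, 5.37, 7.45, 5.25, 3.75
  Negative values: -1.69
Step 2: mu+(X) = mu(P) = sum of positive atom values = 25.83
Step 3: mu-(X) = -mu(N) = sum of |negative atom values| = 1.69
Step 4: |mu|(X) = mu+(X) + mu-(X) = 25.83 + 1.69 = 27.52


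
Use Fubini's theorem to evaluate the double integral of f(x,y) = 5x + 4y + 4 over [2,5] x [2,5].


By Fubini, integrate in x first, then y.
Step 1: Fix y, integrate over x in [2,5]:
  integral(5x + 4y + 4, x=2..5)
  = 5*(5^2 - 2^2)/2 + (4y + 4)*(5 - 2)
  = 52.5 + (4y + 4)*3
  = 52.5 + 12y + 12
  = 64.5 + 12y
Step 2: Integrate over y in [2,5]:
  integral(64.5 + 12y, y=2..5)
  = 64.5*3 + 12*(5^2 - 2^2)/2
  = 193.5 + 126
  = 319.5


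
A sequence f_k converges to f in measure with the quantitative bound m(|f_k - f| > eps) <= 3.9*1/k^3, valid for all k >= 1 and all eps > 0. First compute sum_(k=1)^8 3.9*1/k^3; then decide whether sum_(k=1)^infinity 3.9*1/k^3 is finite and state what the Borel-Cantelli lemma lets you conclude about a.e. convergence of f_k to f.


Step 1: List the terms 3.9*1/k^3 for k = 1 to 8:
  k=1: 3.9
  k=2: 0.4875
  k=3: 0.144444
  k=4: 0.060937
  k=5: 0.0312
  k=6: 0.018056
  k=7: 0.01137
  k=8: 0.007617
Step 2: Partial sum = 3.9 + 0.4875 + 0.144444 + 0.060937 + 0.0312 + 0.018056 + 0.01137 + 0.007617
     = 4.661125
Step 3: The full series sum_(k>=1) 3.9*1/k^3 converges (p-series with p = 3 > 1; a constant multiple of a convergent series converges).
Step 4: Fix eps > 0. Since sum_k m(|f_k - f| > eps) < infinity, the Borel-Cantelli lemma gives
        m(limsup_k {|f_k - f| > eps}) = 0, i.e. for a.e. x, |f_k(x) - f(x)| <= eps for all large k.
        Applying this with eps = 1/j for j = 1, 2, ... and intersecting the countably many full-measure sets,
        for a.e. x we get limsup_k |f_k(x) - f(x)| <= 1/j for every j, hence f_k -> f almost everywhere.
Conclusion: series converges; Borel-Cantelli yields f_k -> f a.e.


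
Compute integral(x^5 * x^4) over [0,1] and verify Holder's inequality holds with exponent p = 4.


Step 1: Exact integral of f*g = integral(x^9, 0, 1) = 1/10
     = 0.1
Step 2: Holder bound with p=4, q=1.333333:
  ||f||_p = (integral x^20 dx)^(1/4) = (1/21)^(1/4) = 0.467138
  ||g||_q = (integral x^5.333333 dx)^(1/1.333333) = (1/6.333333)^(1/1.333333) = 0.250482
Step 3: Holder bound = ||f||_p * ||g||_q = 0.467138 * 0.250482 = 0.117009
Verification: 0.1 <= 0.117009 (Holder holds)


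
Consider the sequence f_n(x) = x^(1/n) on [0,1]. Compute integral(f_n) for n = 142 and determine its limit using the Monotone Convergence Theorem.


At n = 142: f_142(x) = x^(1/142).
Step 1: integral(x^(1/142), 0, 1) = [x^(1/142+1) / (1/142+1)] from 0 to 1
     = 1 / (1/142 + 1) = 1 / ((142+1)/142) = 142/(142+1)
     = 142/143 = 0.993007
Step 2: As n -> infinity, f_n(x) = x^(1/n) -> 1 for x in (0,1], and f_n is increasing in n.
By MCT, lim_n integral(f_n) = integral(lim_n f_n) = integral(1, 0, 1) = 1.
Step 3: Verify convergence: 142/143 = 0.993007 -> 1


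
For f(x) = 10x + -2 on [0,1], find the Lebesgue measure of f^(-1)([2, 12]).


f^(-1)([2, 12]) = {x : 2 <= 10x + -2 <= 12}
Solving: (2 - -2)/10 <= x <= (12 - -2)/10
= [0.4, 1.4]
Intersecting with [0,1]: [0.4, 1]
Measure = 1 - 0.4 = 0.6


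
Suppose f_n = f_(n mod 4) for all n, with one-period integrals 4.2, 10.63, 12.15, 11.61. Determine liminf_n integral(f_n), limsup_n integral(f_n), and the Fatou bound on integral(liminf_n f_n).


The sequence (integral(f_n)) is periodic with period 4, repeating the values 4.2, 10.63, 12.15, 11.61 indefinitely.
Step 1: For a periodic sequence, every tail (a_m, a_(m+1), ...) contains all 4 period values infinitely often.
Step 2: Hence inf of every tail = min of the period values = min(4.2, 10.63, 12.15, 11.61) = 4.2.
        liminf_n integral(f_n) = sup over m of (inf of tail from m) = 4.2.
Step 3: Similarly sup of every tail = max of the period values = 12.15.
        limsup_n integral(f_n) = 12.15.
Step 4: Fatou's lemma: integral(liminf_n f_n) <= liminf_n integral(f_n) = 4.2.
        So the integral of the pointwise liminf is at most 4.2.


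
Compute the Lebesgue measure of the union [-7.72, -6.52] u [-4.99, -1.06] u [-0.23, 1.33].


For pairwise disjoint intervals, m(union) = sum of lengths.
= (-6.52 - -7.72) + (-1.06 - -4.99) + (1.33 - -0.23)
= 1.2 + 3.93 + 1.56
= 6.69


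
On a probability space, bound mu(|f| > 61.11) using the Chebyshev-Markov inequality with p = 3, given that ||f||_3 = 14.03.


Chebyshev/Markov inequality: mu(|f| > eps) <= (||f||_p / eps)^p
Step 1: ||f||_3 / eps = 14.03 / 61.11 = 0.229586
Step 2: Raise to power p = 3:
  (0.229586)^3 = 0.012101
Step 3: Therefore mu(|f| > 61.11) <= 0.012101


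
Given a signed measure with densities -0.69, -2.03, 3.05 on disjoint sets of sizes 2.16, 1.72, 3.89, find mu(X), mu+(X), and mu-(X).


Step 1: Compute signed measure on each set:
  Set 1: -0.69 * 2.16 = -1.4904
  Set 2: -2.03 * 1.72 = -3.4916
  Set 3: 3.05 * 3.89 = 11.8645
Step 2: Total signed measure = (-1.4904) + (-3.4916) + (11.8645)
     = 6.8825
Step 3: Positive part mu+(X) = sum of positive contributions = 11.8645
Step 4: Negative part mu-(X) = |sum of negative contributions| = 4.982


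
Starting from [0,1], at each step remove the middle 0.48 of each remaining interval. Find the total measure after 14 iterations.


Step 1: At each step, fraction remaining = 1 - 0.48 = 0.52
Step 2: After 14 steps, measure = (0.52)^14
Result = 1.056931e-04


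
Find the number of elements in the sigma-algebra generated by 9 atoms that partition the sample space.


Each element of the sigma-algebra is a union of some subset of the 9 atoms.
The number of such subsets is 2^9 = 512.


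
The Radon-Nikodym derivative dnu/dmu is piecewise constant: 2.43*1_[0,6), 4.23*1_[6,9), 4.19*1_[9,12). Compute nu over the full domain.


Integrate each piece of the Radon-Nikodym derivative:
Step 1: integral_0^6 2.43 dx = 2.43*(6-0) = 2.43*6 = 14.58
Step 2: integral_6^9 4.23 dx = 4.23*(9-6) = 4.23*3 = 12.69
Step 3: integral_9^12 4.19 dx = 4.19*(12-9) = 4.19*3 = 12.57
Total: 14.58 + 12.69 + 12.57 = 39.84


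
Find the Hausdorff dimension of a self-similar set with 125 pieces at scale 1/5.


For a self-similar set with N copies scaled by 1/r:
dim_H = log(N)/log(r) = log(125)/log(5)
= 4.828314/1.609438
= 3


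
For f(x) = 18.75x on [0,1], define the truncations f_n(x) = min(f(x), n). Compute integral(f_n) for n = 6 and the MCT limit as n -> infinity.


f(x) = 18.75x on [0,1]; f_n(x) = min(18.75x, n). At n = 6:
Step 1: f(x) reaches 6 at x = 6/18.75 = 0.32
Step 2: integral(f_6) = integral(18.75x, 0, 0.32) + integral(6, 0.32, 1)
       = 18.75*0.32^2/2 + 6*(1 - 0.32)
       = 0.96 + 4.08
       = 5.04
Step 3: As n -> infinity, f_n increases to f, so by MCT integral(f_n) -> integral(f) = 18.75/2 = 9.375.
Convergence: integral(f_6) = 5.04 -> 9.375 as n -> infinity


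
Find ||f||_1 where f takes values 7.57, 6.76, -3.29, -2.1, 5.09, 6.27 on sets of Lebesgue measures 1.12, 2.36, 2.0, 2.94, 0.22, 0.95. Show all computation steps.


Step 1: Compute |f_i|^1 for each value:
  |7.57|^1 = 7.57
  |6.76|^1 = 6.76
  |-3.29|^1 = 3.29
  |-2.1|^1 = 2.1
  |5.09|^1 = 5.09
  |6.27|^1 = 6.27
Step 2: Multiply by measures and sum:
  7.57 * 1.12 = 8.4784
  6.76 * 2.36 = 15.9536
  3.29 * 2.0 = 6.58
  2.1 * 2.94 = 6.174
  5.09 * 0.22 = 1.1198
  6.27 * 0.95 = 5.9565
Sum = 8.4784 + 15.9536 + 6.58 + 6.174 + 1.1198 + 5.9565 = 44.2623
Step 3: Take the p-th root:
||f||_1 = (44.2623)^(1/1) = 44.2623


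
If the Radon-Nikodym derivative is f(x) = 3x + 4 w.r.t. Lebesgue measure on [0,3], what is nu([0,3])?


nu(A) = integral_A (dnu/dmu) dmu = integral_0^3 (3x + 4) dx
Step 1: Antiderivative F(x) = (3/2)x^2 + 4x
Step 2: F(3) = (3/2)*3^2 + 4*3 = 13.5 + 12 = 25.5
Step 3: F(0) = (3/2)*0^2 + 4*0 = 0.0 + 0 = 0.0
Step 4: nu([0,3]) = F(3) - F(0) = 25.5 - 0.0 = 25.5


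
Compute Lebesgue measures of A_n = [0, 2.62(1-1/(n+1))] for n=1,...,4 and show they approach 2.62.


By continuity of measure from below: if A_n increases to A, then m(A_n) -> m(A).
Here A = [0, 2.62], so m(A) = 2.62
Step 1: a_1 = 2.62*(1 - 1/2) = 1.31, m(A_1) = 1.31
Step 2: a_2 = 2.62*(1 - 1/3) = 1.7467, m(A_2) = 1.7467
Step 3: a_3 = 2.62*(1 - 1/4) = 1.965, m(A_3) = 1.965
Step 4: a_4 = 2.62*(1 - 1/5) = 2.096, m(A_4) = 2.096
Limit: m(A_n) -> m([0,2.62]) = 2.62


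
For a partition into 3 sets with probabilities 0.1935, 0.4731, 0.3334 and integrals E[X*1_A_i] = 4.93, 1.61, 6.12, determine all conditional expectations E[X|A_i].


For each cell A_i: E[X|A_i] = E[X*1_A_i] / P(A_i)
Step 1: E[X|A_1] = 4.93 / 0.1935 = 25.478036
Step 2: E[X|A_2] = 1.61 / 0.4731 = 3.403086
Step 3: E[X|A_3] = 6.12 / 0.3334 = 18.356329
Verification: E[X] = sum E[X*1_A_i] = 4.93 + 1.61 + 6.12 = 12.66


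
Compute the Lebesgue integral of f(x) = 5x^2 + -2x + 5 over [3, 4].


The Lebesgue integral of a Riemann-integrable function agrees with the Riemann integral.
Antiderivative F(x) = (5/3)x^3 + (-2/2)x^2 + 5x
F(4) = (5/3)*4^3 + (-2/2)*4^2 + 5*4
     = (5/3)*64 + (-2/2)*16 + 5*4
     = 106.666667 + -16 + 20
     = 110.666667
F(3) = 51
Integral = F(4) - F(3) = 110.666667 - 51 = 59.666667


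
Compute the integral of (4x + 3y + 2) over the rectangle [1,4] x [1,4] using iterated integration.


By Fubini, integrate in x first, then y.
Step 1: Fix y, integrate over x in [1,4]:
  integral(4x + 3y + 2, x=1..4)
  = 4*(4^2 - 1^2)/2 + (3y + 2)*(4 - 1)
  = 30 + (3y + 2)*3
  = 30 + 9y + 6
  = 36 + 9y
Step 2: Integrate over y in [1,4]:
  integral(36 + 9y, y=1..4)
  = 36*3 + 9*(4^2 - 1^2)/2
  = 108 + 67.5
  = 175.5


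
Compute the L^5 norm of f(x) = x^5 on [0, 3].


Step 1: ||f||_5 = (integral_0^3 |x^5|^5 dx)^(1/5)
     = (integral_0^3 x^25 dx)^(1/5)
Step 2: integral_0^3 x^25 dx = [x^26/(26)] from 0 to 3 = 3^26/26
     = 2541865828329/26 = 9.776407e+10
Step 3: ||f||_5 = (9.776407e+10)^(1/5) = 157.774152


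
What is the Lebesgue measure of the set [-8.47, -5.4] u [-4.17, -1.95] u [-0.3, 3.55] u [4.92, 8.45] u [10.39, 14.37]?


For pairwise disjoint intervals, m(union) = sum of lengths.
= (-5.4 - -8.47) + (-1.95 - -4.17) + (3.55 - -0.3) + (8.45 - 4.92) + (14.37 - 10.39)
= 3.07 + 2.22 + 3.85 + 3.53 + 3.98
= 16.65


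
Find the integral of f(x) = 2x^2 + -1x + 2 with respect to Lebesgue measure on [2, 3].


The Lebesgue integral of a Riemann-integrable function agrees with the Riemann integral.
Antiderivative F(x) = (2/3)x^3 + (-1/2)x^2 + 2x
F(3) = (2/3)*3^3 + (-1/2)*3^2 + 2*3
     = (2/3)*27 + (-1/2)*9 + 2*3
     = 18 + -4.5 + 6
     = 19.5
F(2) = 7.333333
Integral = F(3) - F(2) = 19.5 - 7.333333 = 12.166667


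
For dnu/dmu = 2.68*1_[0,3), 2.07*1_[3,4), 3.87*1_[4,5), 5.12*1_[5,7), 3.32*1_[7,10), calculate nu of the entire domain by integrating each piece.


Integrate each piece of the Radon-Nikodym derivative:
Step 1: integral_0^3 2.68 dx = 2.68*(3-0) = 2.68*3 = 8.04
Step 2: integral_3^4 2.07 dx = 2.07*(4-3) = 2.07*1 = 2.07
Step 3: integral_4^5 3.87 dx = 3.87*(5-4) = 3.87*1 = 3.87
Step 4: integral_5^7 5.12 dx = 5.12*(7-5) = 5.12*2 = 10.24
Step 5: integral_7^10 3.32 dx = 3.32*(10-7) = 3.32*3 = 9.96
Total: 8.04 + 2.07 + 3.87 + 10.24 + 9.96 = 34.18


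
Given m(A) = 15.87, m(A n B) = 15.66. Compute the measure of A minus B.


m(A \ B) = m(A) - m(A n B)
= 15.87 - 15.66
= 0.21


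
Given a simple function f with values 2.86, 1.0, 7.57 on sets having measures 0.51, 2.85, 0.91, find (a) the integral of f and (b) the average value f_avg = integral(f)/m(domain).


Step 1: Integral = sum(value_i * measure_i)
= 2.86*0.51 + 1.0*2.85 + 7.57*0.91
= 1.4586 + 2.85 + 6.8887
= 11.1973
Step 2: Total measure of domain = 0.51 + 2.85 + 0.91 = 4.27
Step 3: Average value = 11.1973 / 4.27 = 2.622319


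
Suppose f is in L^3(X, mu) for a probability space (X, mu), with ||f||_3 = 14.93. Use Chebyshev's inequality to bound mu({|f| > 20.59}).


Chebyshev/Markov inequality: mu(|f| > eps) <= (||f||_p / eps)^p
Step 1: ||f||_3 / eps = 14.93 / 20.59 = 0.725109
Step 2: Raise to power p = 3:
  (0.725109)^3 = 0.38125
Step 3: Therefore mu(|f| > 20.59) <= 0.38125


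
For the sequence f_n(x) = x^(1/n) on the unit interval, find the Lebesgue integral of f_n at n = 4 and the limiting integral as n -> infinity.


At n = 4: f_4(x) = x^(1/4).
Step 1: integral(x^(1/4), 0, 1) = [x^(1/4+1) / (1/4+1)] from 0 to 1
     = 1 / (1/4 + 1) = 1 / ((4+1)/4) = 4/(4+1)
     = 4/5 = 0.8
Step 2: As n -> infinity, f_n(x) = x^(1/n) -> 1 for x in (0,1], and f_n is increasing in n.
By MCT, lim_n integral(f_n) = integral(lim_n f_n) = integral(1, 0, 1) = 1.
Step 3: Verify convergence: 4/5 = 0.8 -> 1


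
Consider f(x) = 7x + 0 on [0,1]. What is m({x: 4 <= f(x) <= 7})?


f^(-1)([4, 7]) = {x : 4 <= 7x + 0 <= 7}
Solving: (4 - 0)/7 <= x <= (7 - 0)/7
= [0.571429, 1]
Intersecting with [0,1]: [0.571429, 1]
Measure = 1 - 0.571429 = 0.428571


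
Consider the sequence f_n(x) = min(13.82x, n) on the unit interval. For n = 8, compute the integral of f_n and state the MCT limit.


f(x) = 13.82x on [0,1]; f_n(x) = min(13.82x, n). At n = 8:
Step 1: f(x) reaches 8 at x = 8/13.82 = 0.578871
Step 2: integral(f_8) = integral(13.82x, 0, 0.578871) + integral(8, 0.578871, 1)
       = 13.82*0.578871^2/2 + 8*(1 - 0.578871)
       = 2.315485 + 3.36903
       = 5.684515
Step 3: As n -> infinity, f_n increases to f, so by MCT integral(f_n) -> integral(f) = 13.82/2 = 6.91.
Convergence: integral(f_8) = 5.684515 -> 6.91 as n -> infinity


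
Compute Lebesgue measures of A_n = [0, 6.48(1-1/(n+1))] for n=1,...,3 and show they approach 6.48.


By continuity of measure from below: if A_n increases to A, then m(A_n) -> m(A).
Here A = [0, 6.48], so m(A) = 6.48
Step 1: a_1 = 6.48*(1 - 1/2) = 3.24, m(A_1) = 3.24
Step 2: a_2 = 6.48*(1 - 1/3) = 4.32, m(A_2) = 4.32
Step 3: a_3 = 6.48*(1 - 1/4) = 4.86, m(A_3) = 4.86
Limit: m(A_n) -> m([0,6.48]) = 6.48


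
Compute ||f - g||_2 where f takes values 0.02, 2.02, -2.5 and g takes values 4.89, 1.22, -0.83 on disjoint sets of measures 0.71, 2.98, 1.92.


Step 1: Compute differences f_i - g_i:
  0.02 - 4.89 = -4.87
  2.02 - 1.22 = 0.8
  -2.5 - -0.83 = -1.67
Step 2: Compute |diff|^2 * measure for each set:
  |-4.87|^2 * 0.71 = 23.7169 * 0.71 = 16.838999
  |0.8|^2 * 2.98 = 0.64 * 2.98 = 1.9072
  |-1.67|^2 * 1.92 = 2.7889 * 1.92 = 5.354688
Step 3: Sum = 24.100887
Step 4: ||f-g||_2 = (24.100887)^(1/2) = 4.909265


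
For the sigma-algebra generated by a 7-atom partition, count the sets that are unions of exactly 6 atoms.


Each element of F is a union of some subset of the 7 atoms.
Elements that are unions of exactly 6 atoms correspond to 6-element subsets of the 7 atoms.
Count = C(7, 6) = 7! / (6! * 1!) = 7.


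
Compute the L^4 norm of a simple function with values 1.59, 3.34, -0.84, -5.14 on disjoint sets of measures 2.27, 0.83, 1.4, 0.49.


Step 1: Compute |f_i|^4 for each value:
  |1.59|^4 = 6.39129
  |3.34|^4 = 124.447411
  |-0.84|^4 = 0.497871
  |-5.14|^4 = 697.995264
Step 2: Multiply by measures and sum:
  6.39129 * 2.27 = 14.508227
  124.447411 * 0.83 = 103.291351
  0.497871 * 1.4 = 0.69702
  697.995264 * 0.49 = 342.017679
Sum = 14.508227 + 103.291351 + 0.69702 + 342.017679 = 460.514278
Step 3: Take the p-th root:
||f||_4 = (460.514278)^(1/4) = 4.63245


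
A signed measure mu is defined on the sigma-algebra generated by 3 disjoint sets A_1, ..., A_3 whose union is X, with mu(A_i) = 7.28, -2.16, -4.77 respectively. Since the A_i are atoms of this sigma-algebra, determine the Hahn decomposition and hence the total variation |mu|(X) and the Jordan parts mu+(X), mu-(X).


Step 1: Every measurable set is a union of atoms (the cells / points), so a Hahn decomposition is
  obtained by grouping atoms by sign: P = union of atoms with mu > 0, N = union of the remaining atoms.
  Atoms in P (indices): 1;  atoms in N (indices): 2, 3
  Positive values: 7.28
  Negative values: -2.16, -4.77
Step 2: mu+(X) = mu(P) = sum of positive atom values = 7.28
Step 3: mu-(X) = -mu(N) = sum of |negative atom values| = 6.93
Step 4: |mu|(X) = mu+(X) + mu-(X) = 7.28 + 6.93 = 14.21


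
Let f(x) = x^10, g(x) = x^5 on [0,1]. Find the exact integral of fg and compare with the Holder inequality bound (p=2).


Step 1: Exact integral of f*g = integral(x^15, 0, 1) = 1/16
     = 0.0625
Step 2: Holder bound with p=2, q=2:
  ||f||_p = (integral x^20 dx)^(1/2) = (1/21)^(1/2) = 0.218218
  ||g||_q = (integral x^10 dx)^(1/2) = (1/11)^(1/2) = 0.301511
Step 3: Holder bound = ||f||_p * ||g||_q = 0.218218 * 0.301511 = 0.065795
Verification: 0.0625 <= 0.065795 (Holder holds)


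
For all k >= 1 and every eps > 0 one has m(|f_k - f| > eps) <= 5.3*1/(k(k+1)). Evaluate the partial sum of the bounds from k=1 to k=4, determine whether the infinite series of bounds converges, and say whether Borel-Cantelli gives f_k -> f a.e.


Step 1: List the terms 5.3*1/(k(k+1)) for k = 1 to 4:
  k=1: 2.65
  k=2: 0.883333
  k=3: 0.441667
  k=4: 0.265
Step 2: Partial sum = 2.65 + 0.883333 + 0.441667 + 0.265
     = 4.24
Step 3: The full series sum_(k>=1) 5.3*1/(k(k+1)) converges (telescoping series sum 1/(k(k+1)) = 1; a constant multiple of a convergent series converges).
Step 4: Fix eps > 0. Since sum_k m(|f_k - f| > eps) < infinity, the Borel-Cantelli lemma gives
        m(limsup_k {|f_k - f| > eps}) = 0, i.e. for a.e. x, |f_k(x) - f(x)| <= eps for all large k.
        Applying this with eps = 1/j for j = 1, 2, ... and intersecting the countably many full-measure sets,
        for a.e. x we get limsup_k |f_k(x) - f(x)| <= 1/j for every j, hence f_k -> f almost everywhere.
Conclusion: series converges; Borel-Cantelli yields f_k -> f a.e.


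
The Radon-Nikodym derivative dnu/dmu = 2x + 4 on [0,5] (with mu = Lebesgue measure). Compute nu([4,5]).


nu(A) = integral_A (dnu/dmu) dmu = integral_4^5 (2x + 4) dx
Step 1: Antiderivative F(x) = (2/2)x^2 + 4x
Step 2: F(5) = (2/2)*5^2 + 4*5 = 25 + 20 = 45
Step 3: F(4) = (2/2)*4^2 + 4*4 = 16 + 16 = 32
Step 4: nu([4,5]) = F(5) - F(4) = 45 - 32 = 13


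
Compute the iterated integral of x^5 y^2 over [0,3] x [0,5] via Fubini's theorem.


By Fubini's theorem, the double integral factors as a product of single integrals:
Step 1: integral_0^3 x^5 dx = [x^6/6] from 0 to 3
     = 3^6/6 = 121.5
Step 2: integral_0^5 y^2 dy = [y^3/3] from 0 to 5
     = 5^3/3 = 41.666667
Step 3: Double integral = 121.5 * 41.666667 = 5062.5


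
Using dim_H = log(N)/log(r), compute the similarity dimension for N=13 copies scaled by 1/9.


For a self-similar set with N copies scaled by 1/r:
dim_H = log(N)/log(r) = log(13)/log(9)
= 2.564949/2.197225
= 1.167359


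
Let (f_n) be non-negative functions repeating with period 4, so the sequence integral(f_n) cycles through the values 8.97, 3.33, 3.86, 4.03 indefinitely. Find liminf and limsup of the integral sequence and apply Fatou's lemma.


The sequence (integral(f_n)) is periodic with period 4, repeating the values 8.97, 3.33, 3.86, 4.03 indefinitely.
Step 1: For a periodic sequence, every tail (a_m, a_(m+1), ...) contains all 4 period values infinitely often.
Step 2: Hence inf of every tail = min of the period values = min(8.97, 3.33, 3.86, 4.03) = 3.33.
        liminf_n integral(f_n) = sup over m of (inf of tail from m) = 3.33.
Step 3: Similarly sup of every tail = max of the period values = 8.97.
        limsup_n integral(f_n) = 8.97.
Step 4: Fatou's lemma: integral(liminf_n f_n) <= liminf_n integral(f_n) = 3.33.
        So the integral of the pointwise liminf is at most 3.33.


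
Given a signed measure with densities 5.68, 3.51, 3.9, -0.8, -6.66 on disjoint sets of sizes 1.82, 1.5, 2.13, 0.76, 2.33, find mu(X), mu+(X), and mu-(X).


Step 1: Compute signed measure on each set:
  Set 1: 5.68 * 1.82 = 10.3376
  Set 2: 3.51 * 1.5 = 5.265
  Set 3: 3.9 * 2.13 = 8.307
  Set 4: -0.8 * 0.76 = -0.608
  Set 5: -6.66 * 2.33 = -15.5178
Step 2: Total signed measure = (10.3376) + (5.265) + (8.307) + (-0.608) + (-15.5178)
     = 7.7838
Step 3: Positive part mu+(X) = sum of positive contributions = 23.9096
Step 4: Negative part mu-(X) = |sum of negative contributions| = 16.1258


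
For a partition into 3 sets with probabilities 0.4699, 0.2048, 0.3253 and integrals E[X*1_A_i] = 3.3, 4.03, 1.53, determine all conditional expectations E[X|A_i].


For each cell A_i: E[X|A_i] = E[X*1_A_i] / P(A_i)
Step 1: E[X|A_1] = 3.3 / 0.4699 = 7.022771
Step 2: E[X|A_2] = 4.03 / 0.2048 = 19.677734
Step 3: E[X|A_3] = 1.53 / 0.3253 = 4.703351
Verification: E[X] = sum E[X*1_A_i] = 3.3 + 4.03 + 1.53 = 8.86


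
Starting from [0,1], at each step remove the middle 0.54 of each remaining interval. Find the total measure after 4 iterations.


Step 1: At each step, fraction remaining = 1 - 0.54 = 0.46
Step 2: After 4 steps, measure = (0.46)^4
Step 3: Computing the power step by step:
  After step 1: 0.46
  After step 2: 0.2116
  After step 3: 0.097336
  After step 4: 0.044775
Result = 0.044775


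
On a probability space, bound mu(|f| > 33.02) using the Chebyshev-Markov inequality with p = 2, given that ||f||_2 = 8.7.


Chebyshev/Markov inequality: mu(|f| > eps) <= (||f||_p / eps)^p
Step 1: ||f||_2 / eps = 8.7 / 33.02 = 0.263477
Step 2: Raise to power p = 2:
  (0.263477)^2 = 0.06942
Step 3: Therefore mu(|f| > 33.02) <= 0.06942


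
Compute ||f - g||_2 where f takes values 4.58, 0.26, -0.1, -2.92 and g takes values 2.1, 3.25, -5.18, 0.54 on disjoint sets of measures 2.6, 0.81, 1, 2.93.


Step 1: Compute differences f_i - g_i:
  4.58 - 2.1 = 2.48
  0.26 - 3.25 = -2.99
  -0.1 - -5.18 = 5.08
  -2.92 - 0.54 = -3.46
Step 2: Compute |diff|^2 * measure for each set:
  |2.48|^2 * 2.6 = 6.1504 * 2.6 = 15.99104
  |-2.99|^2 * 0.81 = 8.9401 * 0.81 = 7.241481
  |5.08|^2 * 1 = 25.8064 * 1 = 25.8064
  |-3.46|^2 * 2.93 = 11.9716 * 2.93 = 35.076788
Step 3: Sum = 84.115709
Step 4: ||f-g||_2 = (84.115709)^(1/2) = 9.171462


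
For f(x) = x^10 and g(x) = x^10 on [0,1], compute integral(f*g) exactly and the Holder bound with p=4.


Step 1: Exact integral of f*g = integral(x^20, 0, 1) = 1/21
     = 0.047619
Step 2: Holder bound with p=4, q=1.333333:
  ||f||_p = (integral x^40 dx)^(1/4) = (1/41)^(1/4) = 0.395188
  ||g||_q = (integral x^13.333333 dx)^(1/1.333333) = (1/14.333333)^(1/1.333333) = 0.13575
Step 3: Holder bound = ||f||_p * ||g||_q = 0.395188 * 0.13575 = 0.053647
Verification: 0.047619 <= 0.053647 (Holder holds)


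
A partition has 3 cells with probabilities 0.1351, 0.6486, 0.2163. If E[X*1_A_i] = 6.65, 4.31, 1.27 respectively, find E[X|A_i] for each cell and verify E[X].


For each cell A_i: E[X|A_i] = E[X*1_A_i] / P(A_i)
Step 1: E[X|A_1] = 6.65 / 0.1351 = 49.222798
Step 2: E[X|A_2] = 4.31 / 0.6486 = 6.645082
Step 3: E[X|A_3] = 1.27 / 0.2163 = 5.871475
Verification: E[X] = sum E[X*1_A_i] = 6.65 + 4.31 + 1.27 = 12.23


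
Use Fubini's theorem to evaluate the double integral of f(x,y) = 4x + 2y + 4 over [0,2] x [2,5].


By Fubini, integrate in x first, then y.
Step 1: Fix y, integrate over x in [0,2]:
  integral(4x + 2y + 4, x=0..2)
  = 4*(2^2 - 0^2)/2 + (2y + 4)*(2 - 0)
  = 8 + (2y + 4)*2
  = 8 + 4y + 8
  = 16 + 4y
Step 2: Integrate over y in [2,5]:
  integral(16 + 4y, y=2..5)
  = 16*3 + 4*(5^2 - 2^2)/2
  = 48 + 42
  = 90


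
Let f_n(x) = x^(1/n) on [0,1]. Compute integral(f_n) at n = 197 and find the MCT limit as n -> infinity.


At n = 197: f_197(x) = x^(1/197).
Step 1: integral(x^(1/197), 0, 1) = [x^(1/197+1) / (1/197+1)] from 0 to 1
     = 1 / (1/197 + 1) = 1 / ((197+1)/197) = 197/(197+1)
     = 197/198 = 0.994949
Step 2: As n -> infinity, f_n(x) = x^(1/n) -> 1 for x in (0,1], and f_n is increasing in n.
By MCT, lim_n integral(f_n) = integral(lim_n f_n) = integral(1, 0, 1) = 1.
Step 3: Verify convergence: 197/198 = 0.994949 -> 1
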